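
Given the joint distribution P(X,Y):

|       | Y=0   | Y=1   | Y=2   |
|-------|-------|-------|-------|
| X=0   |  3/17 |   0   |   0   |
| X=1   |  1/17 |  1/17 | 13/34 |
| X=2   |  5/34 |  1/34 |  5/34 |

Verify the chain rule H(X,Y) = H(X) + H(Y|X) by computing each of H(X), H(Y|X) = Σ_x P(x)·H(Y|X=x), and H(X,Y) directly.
H(X) = 1.4683 bits, H(Y|X) = 0.9475 bits, H(X,Y) = 2.4159 bits

Marginal of X (row sums):
  P(X=0) = 3/17 + 0 + 0 = 3/17
  P(X=1) = 1/17 + 1/17 + 13/34 = 1/2
  P(X=2) = 5/34 + 1/34 + 5/34 = 11/34
H(X) = -[(3/17)·log₂(3/17) + (1/2)·log₂(1/2) + (11/34)·log₂(11/34)]
  = 0.44162 + 0.50000 + 0.52672 = 1.4683 bits

H(Y|X) = Σ_x P(x)·H(Y|X=x):
  X=0: P(X=0) = 3/17, P(Y|X=0) = (1, 0, 0) → H(Y|X=0) = 0.00000
  X=1: P(X=1) = 1/2, P(Y|X=1) = (2/17, 2/17, 13/17) → H(Y|X=1) = 1.02242
  X=2: P(X=2) = 11/34, P(Y|X=2) = (5/11, 1/11, 5/11) → H(Y|X=2) = 1.34859
H(Y|X) = (3/17)·0.00000 + (1/2)·1.02242 + (11/34)·1.34859 = 0.9475 bits

H(X,Y) = -Σ_{x,y} P(x,y) log₂ P(x,y). Per-cell terms -P(x,y)·log₂P(x,y):
  X=0: 0.44162, 0.00000, 0.00000
  X=1: 0.24044, 0.24044, 0.53033
  X=2: 0.40670, 0.14963, 0.40670
  (cells with P = 0 contribute 0)
Sum of the 9 terms: H(X,Y) = 2.4159 bits

Chain rule check:
  H(X) + H(Y|X) = 1.4683 + 0.9475 = 2.4158 bits
  H(X,Y) = 2.4159 bits
✓ Chain rule verified (Δ = 0.0001 is 4-dp rounding noise: each of the three values was rounded independently).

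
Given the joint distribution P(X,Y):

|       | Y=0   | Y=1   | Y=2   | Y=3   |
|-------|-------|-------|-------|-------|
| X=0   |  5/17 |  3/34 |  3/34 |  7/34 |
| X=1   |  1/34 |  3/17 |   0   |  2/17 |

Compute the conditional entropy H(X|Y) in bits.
0.6912 bits

H(X|Y) = H(X,Y) - H(Y)

H(X,Y) = -Σ_{x,y} P(x,y) log₂ P(x,y). Per-cell terms -P(x,y)·log₂P(x,y):
  X=0: 0.51927, 0.30904, 0.30904, 0.46943
  X=1: 0.14963, 0.44162, 0.00000, 0.36323
  (cells with P = 0 contribute 0)
Sum of the 8 terms: H(X,Y) = 2.5613 bits

Marginal of Y (column sums):
  P(Y=0) = 5/17 + 1/34 = 11/34
  P(Y=1) = 3/34 + 3/17 = 9/34
  P(Y=2) = 3/34 + 0 = 3/34
  P(Y=3) = 7/34 + 2/17 = 11/34
H(Y) = -[(11/34)·log₂(11/34) + (9/34)·log₂(9/34) + (3/34)·log₂(3/34) + (11/34)·log₂(11/34)]
  = 0.52672 + 0.50758 + 0.30904 + 0.52672 = 1.8701 bits

H(X|Y) = H(X,Y) - H(Y) = 2.5613 - 1.8701 = 0.6912 bits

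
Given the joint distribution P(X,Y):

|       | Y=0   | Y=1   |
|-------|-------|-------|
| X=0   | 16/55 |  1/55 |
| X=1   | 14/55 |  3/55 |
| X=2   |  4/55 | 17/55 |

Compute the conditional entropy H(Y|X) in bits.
0.5758 bits

H(Y|X) = H(X,Y) - H(X)

H(X,Y) = -Σ_{x,y} P(x,y) log₂ P(x,y). Per-cell terms -P(x,y)·log₂P(x,y):
  X=0: 0.51821, 0.10512
  X=1: 0.50247, 0.22889
  X=2: 0.27501, 0.52357
Sum of the 6 terms: H(X,Y) = 2.1533 bits

Marginal of X (row sums):
  P(X=0) = 16/55 + 1/55 = 17/55
  P(X=1) = 14/55 + 3/55 = 17/55
  P(X=2) = 4/55 + 17/55 = 21/55
H(X) = -[(17/55)·log₂(17/55) + (17/55)·log₂(17/55) + (21/55)·log₂(21/55)]
  = 0.52357 + 0.52357 + 0.53036 = 1.5775 bits

H(Y|X) = H(X,Y) - H(X) = 2.1533 - 1.5775 = 0.5758 bits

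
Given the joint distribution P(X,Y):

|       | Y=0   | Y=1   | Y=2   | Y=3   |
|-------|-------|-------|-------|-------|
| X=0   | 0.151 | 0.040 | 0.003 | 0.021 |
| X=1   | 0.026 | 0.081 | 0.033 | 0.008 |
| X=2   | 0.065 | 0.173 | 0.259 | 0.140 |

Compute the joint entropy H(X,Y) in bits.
2.9846 bits

H(X,Y) = -Σ_{x,y} P(x,y) log₂ P(x,y). Per-cell terms -P(x,y)·log₂P(x,y):
  X=0: 0.41183, 0.18575, 0.02514, 0.11704
  X=1: 0.13690, 0.29370, 0.16241, 0.05573
  X=2: 0.25632, 0.43789, 0.50478, 0.39711
Sum of the 12 terms: H(X,Y) = 2.9846 bits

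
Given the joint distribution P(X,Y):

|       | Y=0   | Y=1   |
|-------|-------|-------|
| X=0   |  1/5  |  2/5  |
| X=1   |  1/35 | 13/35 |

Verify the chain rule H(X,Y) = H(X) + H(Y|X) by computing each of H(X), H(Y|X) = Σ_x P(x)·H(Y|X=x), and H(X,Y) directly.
H(X) = 0.9710 bits, H(Y|X) = 0.6995 bits, H(X,Y) = 1.6704 bits

Marginal of X (row sums):
  P(X=0) = 1/5 + 2/5 = 3/5
  P(X=1) = 1/35 + 13/35 = 2/5
H(X) = -[(3/5)·log₂(3/5) + (2/5)·log₂(2/5)]
  = 0.4421794 + 0.5287712 = 0.9710 bits

H(Y|X) = Σ_x P(x)·H(Y|X=x):
  X=0: P(X=0) = 3/5, P(Y|X=0) = (1/3, 2/3) → H(Y|X=0) = 0.9182958
  X=1: P(X=1) = 2/5, P(Y|X=1) = (1/14, 13/14) → H(Y|X=1) = 0.3712323
H(Y|X) = (3/5)·0.9182958 + (2/5)·0.3712323 = 0.6995 bits

H(X,Y) = -Σ_{x,y} P(x,y) log₂ P(x,y). Per-cell terms -P(x,y)·log₂P(x,y):
  X=0: 0.4643856, 0.5287712
  X=1: 0.1465509, 0.5307132
Sum of the 4 terms: H(X,Y) = 1.6704 bits

Chain rule check:
  H(X) + H(Y|X) = 0.9710 + 0.6995 = 1.6705 bits
  H(X,Y) = 1.6704 bits
✓ Chain rule verified (Δ = 0.0001 is 4-dp rounding noise: each of the three values was rounded independently).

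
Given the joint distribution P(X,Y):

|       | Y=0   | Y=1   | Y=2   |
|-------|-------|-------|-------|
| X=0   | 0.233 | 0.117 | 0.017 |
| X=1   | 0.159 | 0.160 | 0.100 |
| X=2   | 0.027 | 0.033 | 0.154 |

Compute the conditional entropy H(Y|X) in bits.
1.3150 bits

H(Y|X) = H(X,Y) - H(X)

H(X,Y) = -Σ_{x,y} P(x,y) log₂ P(x,y). Per-cell terms -P(x,y)·log₂P(x,y):
  X=0: 0.4896724, 0.3621641, 0.0999315
  X=1: 0.4218113, 0.4230170, 0.3321928
  X=2: 0.1406942, 0.1624059, 0.4156457
Sum of the 9 terms: H(X,Y) = 2.847535 bits

Marginal of X (row sums):
  P(X=0) = 0.233 + 0.117 + 0.017 = 0.367
  P(X=1) = 0.159 + 0.160 + 0.100 = 0.419
  P(X=2) = 0.027 + 0.033 + 0.154 = 0.214
H(X) = -[0.367·log₂(0.367) + 0.419·log₂(0.419) + 0.214·log₂(0.214)]
  = 0.5307363 + 0.5258357 + 0.4760039 = 1.532576 bits

H(Y|X) = H(X,Y) - H(X) = 2.847535 - 1.532576 = 1.3150 bits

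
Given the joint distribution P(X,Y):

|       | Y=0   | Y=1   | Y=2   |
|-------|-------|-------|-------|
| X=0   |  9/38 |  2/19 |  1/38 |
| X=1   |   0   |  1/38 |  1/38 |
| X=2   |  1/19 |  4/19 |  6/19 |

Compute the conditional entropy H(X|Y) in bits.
0.8925 bits

H(X|Y) = H(X,Y) - H(Y)

H(X,Y) = -Σ_{x,y} P(x,y) log₂ P(x,y). Per-cell terms -P(x,y)·log₂P(x,y):
  X=0: 0.49216, 0.34189, 0.13810
  X=1: 0.00000, 0.13810, 0.13810
  X=2: 0.22358, 0.47325, 0.52515
  (cells with P = 0 contribute 0)
Sum of the 9 terms: H(X,Y) = 2.47033 bits

Marginal of Y (column sums):
  P(Y=0) = 9/38 + 0 + 1/19 = 11/38
  P(Y=1) = 2/19 + 1/38 + 4/19 = 13/38
  P(Y=2) = 1/38 + 1/38 + 6/19 = 7/19
H(Y) = -[(11/38)·log₂(11/38) + (13/38)·log₂(13/38) + (7/19)·log₂(7/19)]
  = 0.51772 + 0.52940 + 0.53074 = 1.57786 bits

H(X|Y) = H(X,Y) - H(Y) = 2.47033 - 1.57786 = 0.8925 bits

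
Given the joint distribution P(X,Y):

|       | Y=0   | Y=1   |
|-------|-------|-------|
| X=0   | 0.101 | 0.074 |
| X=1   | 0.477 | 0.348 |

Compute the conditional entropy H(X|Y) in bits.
0.6690 bits

H(X|Y) = H(X,Y) - H(Y)

H(X,Y) = -Σ_{x,y} P(x,y) log₂ P(x,y). Per-cell terms -P(x,y)·log₂P(x,y):
  X=0: 0.3341, 0.2780
  X=1: 0.5094, 0.5299
Sum of the 4 terms: H(X,Y) = 1.6514 bits

Marginal of Y (column sums):
  P(Y=0) = 0.101 + 0.477 = 0.578
  P(Y=1) = 0.074 + 0.348 = 0.422
H(Y) = -[0.578·log₂(0.578) + 0.422·log₂(0.422)]
  = 0.4571 + 0.5253 = 0.9824 bits

H(X|Y) = H(X,Y) - H(Y) = 1.6514 - 0.9824 = 0.6690 bits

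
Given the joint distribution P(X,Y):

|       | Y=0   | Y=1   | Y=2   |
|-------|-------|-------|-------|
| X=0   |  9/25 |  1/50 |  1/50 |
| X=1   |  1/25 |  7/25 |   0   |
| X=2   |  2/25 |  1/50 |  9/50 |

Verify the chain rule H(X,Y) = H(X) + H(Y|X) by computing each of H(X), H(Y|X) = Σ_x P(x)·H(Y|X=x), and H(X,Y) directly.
H(X) = 1.5690 bits, H(Y|X) = 0.7370 bits, H(X,Y) = 2.3060 bits

Marginal of X (row sums):
  P(X=0) = 9/25 + 1/50 + 1/50 = 2/5
  P(X=1) = 1/25 + 7/25 + 0 = 8/25
  P(X=2) = 2/25 + 1/50 + 9/50 = 7/25
H(X) = -[(2/5)·log₂(2/5) + (8/25)·log₂(8/25) + (7/25)·log₂(7/25)]
  = 0.528771 + 0.526034 + 0.514220 = 1.5690 bits

H(Y|X) = Σ_x P(x)·H(Y|X=x):
  X=0: P(X=0) = 2/5, P(Y|X=0) = (9/10, 1/20, 1/20) → H(Y|X=0) = 0.568996
  X=1: P(X=1) = 8/25, P(Y|X=1) = (1/8, 7/8, 0) → H(Y|X=1) = 0.543564
  X=2: P(X=2) = 7/25, P(Y|X=2) = (2/7, 1/14, 9/14) → H(Y|X=2) = 1.198117
H(Y|X) = (2/5)·0.568996 + (8/25)·0.543564 + (7/25)·1.198117 = 0.7370 bits

H(X,Y) = -Σ_{x,y} P(x,y) log₂ P(x,y). Per-cell terms -P(x,y)·log₂P(x,y):
  X=0: 0.530615, 0.112877, 0.112877
  X=1: 0.185754, 0.514220, 0.000000
  X=2: 0.291508, 0.112877, 0.445308
  (cells with P = 0 contribute 0)
Sum of the 9 terms: H(X,Y) = 2.3060 bits

Chain rule check:
  H(X) + H(Y|X) = 1.5690 + 0.7370 = 2.3060 bits
  H(X,Y) = 2.3060 bits
✓ Chain rule verified.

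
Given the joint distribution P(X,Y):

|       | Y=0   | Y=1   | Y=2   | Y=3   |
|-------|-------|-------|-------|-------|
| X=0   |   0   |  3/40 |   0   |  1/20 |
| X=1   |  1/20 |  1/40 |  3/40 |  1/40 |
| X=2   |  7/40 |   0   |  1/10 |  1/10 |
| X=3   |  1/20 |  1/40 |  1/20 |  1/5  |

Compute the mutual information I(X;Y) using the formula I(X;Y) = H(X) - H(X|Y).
0.3818 bits

I(X;Y) = H(X) - H(X|Y)

Marginal of X (row sums):
  P(X=0) = 0 + 3/40 + 0 + 1/20 = 1/8
  P(X=1) = 1/20 + 1/40 + 3/40 + 1/40 = 7/40
  P(X=2) = 7/40 + 0 + 1/10 + 1/10 = 3/8
  P(X=3) = 1/20 + 1/40 + 1/20 + 1/5 = 13/40
H(X) = -[(1/8)·log₂(1/8) + (7/40)·log₂(7/40) + (3/8)·log₂(3/8) + (13/40)·log₂(13/40)]
  = 0.3750 + 0.4401 + 0.5306 + 0.5270 = 1.8727 bits

Marginal of Y (column sums):
  P(Y=0) = 0 + 1/20 + 7/40 + 1/20 = 11/40
  P(Y=1) = 3/40 + 1/40 + 0 + 1/40 = 1/8
  P(Y=2) = 0 + 3/40 + 1/10 + 1/20 = 9/40
  P(Y=3) = 1/20 + 1/40 + 1/10 + 1/5 = 3/8
H(X|Y) = Σ_y P(y)·H(X|Y=y):
  Y=0: P(Y=0) = 11/40, P(X|Y=0) = (0, 2/11, 7/11, 2/11) → H(X|Y=0) = 1.3093
  Y=1: P(Y=1) = 1/8, P(X|Y=1) = (3/5, 1/5, 0, 1/5) → H(X|Y=1) = 1.3710
  Y=2: P(Y=2) = 9/40, P(X|Y=2) = (0, 1/3, 4/9, 2/9) → H(X|Y=2) = 1.5305
  Y=3: P(Y=3) = 3/8, P(X|Y=3) = (2/15, 1/15, 4/15, 8/15) → H(X|Y=3) = 1.6402
H(X|Y) = (11/40)·1.3093 + (1/8)·1.3710 + (9/40)·1.5305 + (3/8)·1.6402 = 1.4909 bits

I(X;Y) = H(X) - H(X|Y) = 1.8727 - 1.4909 = 0.3818 bits

Cross-check via I(X;Y) = H(X) + H(Y) - H(X,Y): computing H(Y) from the column sums and H(X,Y) from the 16 cells in the same way gives H(Y) = 1.9020 bits and H(X,Y) = 3.3929 bits, so
I(X;Y) = 1.8727 + 1.9020 - 3.3929 = 0.3818 bits ✓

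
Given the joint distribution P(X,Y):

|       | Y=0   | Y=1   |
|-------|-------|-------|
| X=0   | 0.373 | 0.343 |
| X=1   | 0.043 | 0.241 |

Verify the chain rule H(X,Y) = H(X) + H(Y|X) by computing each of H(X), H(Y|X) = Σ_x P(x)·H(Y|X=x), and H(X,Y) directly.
H(X) = 0.8608 bits, H(Y|X) = 0.8893 bits, H(X,Y) = 1.7501 bits

Marginal of X (row sums):
  P(X=0) = 0.373 + 0.343 = 0.716
  P(X=1) = 0.043 + 0.241 = 0.284
H(X) = -[0.716·log₂(0.716) + 0.284·log₂(0.284)]
  = 0.34509 + 0.51575 = 0.8608 bits

H(Y|X) = Σ_x P(x)·H(Y|X=x):
  X=0: P(X=0) = 0.716, P(Y|X=0) = (373/716, 343/716) → H(Y|X=0) = 0.99873
  X=1: P(X=1) = 0.284, P(Y|X=1) = (43/284, 241/284) → H(Y|X=1) = 0.61335
H(Y|X) = 0.716·0.99873 + 0.284·0.61335 = 0.8893 bits

H(X,Y) = -Σ_{x,y} P(x,y) log₂ P(x,y). Per-cell terms -P(x,y)·log₂P(x,y):
  X=0: 0.53069, 0.52950
  X=1: 0.19520, 0.49475
Sum of the 4 terms: H(X,Y) = 1.7501 bits

Chain rule check:
  H(X) + H(Y|X) = 0.8608 + 0.8893 = 1.7501 bits
  H(X,Y) = 1.7501 bits
✓ Chain rule verified.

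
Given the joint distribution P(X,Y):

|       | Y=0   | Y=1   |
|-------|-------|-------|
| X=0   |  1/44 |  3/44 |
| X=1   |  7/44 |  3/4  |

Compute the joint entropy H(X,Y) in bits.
1.1214 bits

H(X,Y) = -Σ_{x,y} P(x,y) log₂ P(x,y). Per-cell terms -P(x,y)·log₂P(x,y):
  X=0: 0.124078, 0.264168
  X=1: 0.421921, 0.311278
Sum of the 4 terms: H(X,Y) = 1.1214 bits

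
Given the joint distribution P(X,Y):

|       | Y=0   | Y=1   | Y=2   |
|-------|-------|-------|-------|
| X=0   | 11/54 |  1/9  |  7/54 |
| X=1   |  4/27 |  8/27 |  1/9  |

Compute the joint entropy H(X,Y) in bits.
2.4822 bits

H(X,Y) = -Σ_{x,y} P(x,y) log₂ P(x,y). Per-cell terms -P(x,y)·log₂P(x,y):
  X=0: 0.4676, 0.3522, 0.3821
  X=1: 0.4081, 0.5200, 0.3522
Sum of the 6 terms: H(X,Y) = 2.4822 bits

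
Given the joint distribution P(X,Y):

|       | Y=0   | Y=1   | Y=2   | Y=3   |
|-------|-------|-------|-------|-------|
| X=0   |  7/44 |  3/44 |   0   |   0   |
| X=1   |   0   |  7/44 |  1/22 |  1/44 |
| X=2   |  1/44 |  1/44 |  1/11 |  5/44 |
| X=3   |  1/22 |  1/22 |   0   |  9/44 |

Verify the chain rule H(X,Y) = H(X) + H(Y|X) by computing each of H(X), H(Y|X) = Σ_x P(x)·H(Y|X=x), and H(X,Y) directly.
H(X) = 1.9913 bits, H(Y|X) = 1.2364 bits, H(X,Y) = 3.2277 bits

Marginal of X (row sums):
  P(X=0) = 7/44 + 3/44 + 0 + 0 = 5/22
  P(X=1) = 0 + 7/44 + 1/22 + 1/44 = 5/22
  P(X=2) = 1/44 + 1/44 + 1/11 + 5/44 = 1/4
  P(X=3) = 1/22 + 1/22 + 0 + 9/44 = 13/44
H(X) = -[(5/22)·log₂(5/22) + (5/22)·log₂(5/22) + (1/4)·log₂(1/4) + (13/44)·log₂(13/44)]
  = 0.4858 + 0.4858 + 0.5000 + 0.5197 = 1.9913 bits

H(Y|X) = Σ_x P(x)·H(Y|X=x):
  X=0: P(X=0) = 5/22, P(Y|X=0) = (7/10, 3/10, 0, 0) → H(Y|X=0) = 0.8813
  X=1: P(X=1) = 5/22, P(Y|X=1) = (0, 7/10, 1/5, 1/10) → H(Y|X=1) = 1.1568
  X=2: P(X=2) = 1/4, P(Y|X=2) = (1/11, 1/11, 4/11, 5/11) → H(Y|X=2) = 1.6767
  X=3: P(X=3) = 13/44, P(Y|X=3) = (2/13, 2/13, 0, 9/13) → H(Y|X=3) = 1.1982
H(Y|X) = (5/22)·0.8813 + (5/22)·1.1568 + (1/4)·1.6767 + (13/44)·1.1982 = 1.2364 bits

H(X,Y) = -Σ_{x,y} P(x,y) log₂ P(x,y). Per-cell terms -P(x,y)·log₂P(x,y):
  X=0: 0.4219, 0.2642, 0.0000, 0.0000
  X=1: 0.0000, 0.4219, 0.2027, 0.1241
  X=2: 0.1241, 0.1241, 0.3145, 0.3565
  X=3: 0.2027, 0.2027, 0.0000, 0.4683
  (cells with P = 0 contribute 0)
Sum of the 16 terms: H(X,Y) = 3.2277 bits

Chain rule check:
  H(X) + H(Y|X) = 1.9913 + 1.2364 = 3.2277 bits
  H(X,Y) = 3.2277 bits
✓ Chain rule verified.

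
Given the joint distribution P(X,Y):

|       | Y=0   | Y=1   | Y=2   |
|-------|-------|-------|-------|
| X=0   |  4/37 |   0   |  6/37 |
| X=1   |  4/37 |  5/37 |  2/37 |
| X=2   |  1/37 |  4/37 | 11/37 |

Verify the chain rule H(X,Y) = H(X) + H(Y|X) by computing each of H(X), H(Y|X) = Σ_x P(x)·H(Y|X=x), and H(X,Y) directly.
H(X) = 1.5534 bits, H(Y|X) = 1.1919 bits, H(X,Y) = 2.7453 bits

Marginal of X (row sums):
  P(X=0) = 4/37 + 0 + 6/37 = 10/37
  P(X=1) = 4/37 + 5/37 + 2/37 = 11/37
  P(X=2) = 1/37 + 4/37 + 11/37 = 16/37
H(X) = -[(10/37)·log₂(10/37) + (11/37)·log₂(11/37) + (16/37)·log₂(16/37)]
  = 0.51014 + 0.52028 + 0.52301 = 1.5534 bits

H(Y|X) = Σ_x P(x)·H(Y|X=x):
  X=0: P(X=0) = 10/37, P(Y|X=0) = (2/5, 0, 3/5) → H(Y|X=0) = 0.97095
  X=1: P(X=1) = 11/37, P(Y|X=1) = (4/11, 5/11, 2/11) → H(Y|X=1) = 1.49492
  X=2: P(X=2) = 16/37, P(Y|X=2) = (1/16, 1/4, 11/16) → H(Y|X=2) = 1.12164
H(Y|X) = (10/37)·0.97095 + (11/37)·1.49492 + (16/37)·1.12164 = 1.1919 bits

H(X,Y) = -Σ_{x,y} P(x,y) log₂ P(x,y). Per-cell terms -P(x,y)·log₂P(x,y):
  X=0: 0.34697, 0.00000, 0.42559
  X=1: 0.34697, 0.39021, 0.22754
  X=2: 0.14080, 0.34697, 0.52028
  (cells with P = 0 contribute 0)
Sum of the 9 terms: H(X,Y) = 2.7453 bits

Chain rule check:
  H(X) + H(Y|X) = 1.5534 + 1.1919 = 2.7453 bits
  H(X,Y) = 2.7453 bits
✓ Chain rule verified.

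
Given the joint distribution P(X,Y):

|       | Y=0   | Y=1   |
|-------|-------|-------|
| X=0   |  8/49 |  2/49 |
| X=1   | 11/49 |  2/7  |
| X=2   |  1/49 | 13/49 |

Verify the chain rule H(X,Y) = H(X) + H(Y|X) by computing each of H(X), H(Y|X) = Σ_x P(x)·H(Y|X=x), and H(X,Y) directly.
H(X) = 1.4796 bits, H(Y|X) = 0.7583 bits, H(X,Y) = 2.2379 bits

Marginal of X (row sums):
  P(X=0) = 8/49 + 2/49 = 10/49
  P(X=1) = 11/49 + 2/7 = 25/49
  P(X=2) = 1/49 + 13/49 = 2/7
H(X) = -[(10/49)·log₂(10/49) + (25/49)·log₂(25/49) + (2/7)·log₂(2/7)]
  = 0.46791 + 0.49533 + 0.51639 = 1.4796 bits

H(Y|X) = Σ_x P(x)·H(Y|X=x):
  X=0: P(X=0) = 10/49, P(Y|X=0) = (4/5, 1/5) → H(Y|X=0) = 0.72193
  X=1: P(X=1) = 25/49, P(Y|X=1) = (11/25, 14/25) → H(Y|X=1) = 0.98959
  X=2: P(X=2) = 2/7, P(Y|X=2) = (1/14, 13/14) → H(Y|X=2) = 0.37123
H(Y|X) = (10/49)·0.72193 + (25/49)·0.98959 + (2/7)·0.37123 = 0.7583 bits

H(X,Y) = -Σ_{x,y} P(x,y) log₂ P(x,y). Per-cell terms -P(x,y)·log₂P(x,y):
  X=0: 0.42689, 0.18836
  X=1: 0.48384, 0.51639
  X=2: 0.11459, 0.50787
Sum of the 6 terms: H(X,Y) = 2.2379 bits

Chain rule check:
  H(X) + H(Y|X) = 1.4796 + 0.7583 = 2.2379 bits
  H(X,Y) = 2.2379 bits
✓ Chain rule verified.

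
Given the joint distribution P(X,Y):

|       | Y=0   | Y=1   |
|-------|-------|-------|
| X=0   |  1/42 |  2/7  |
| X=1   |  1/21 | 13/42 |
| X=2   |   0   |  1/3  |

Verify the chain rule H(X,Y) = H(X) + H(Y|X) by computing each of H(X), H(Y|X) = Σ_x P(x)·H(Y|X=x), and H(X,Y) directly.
H(X) = 1.5825 bits, H(Y|X) = 0.3234 bits, H(X,Y) = 1.9059 bits

Marginal of X (row sums):
  P(X=0) = 1/42 + 2/7 = 13/42
  P(X=1) = 1/21 + 13/42 = 5/14
  P(X=2) = 0 + 1/3 = 1/3
H(X) = -[(13/42)·log₂(13/42) + (5/14)·log₂(5/14) + (1/3)·log₂(1/3)]
  = 0.52368 + 0.53051 + 0.52832 = 1.5825 bits

H(Y|X) = Σ_x P(x)·H(Y|X=x):
  X=0: P(X=0) = 13/42, P(Y|X=0) = (1/13, 12/13) → H(Y|X=0) = 0.39124
  X=1: P(X=1) = 5/14, P(Y|X=1) = (2/15, 13/15) → H(Y|X=1) = 0.56651
  X=2: P(X=2) = 1/3, P(Y|X=2) = (0, 1) → H(Y|X=2) = 0.00000
H(Y|X) = (13/42)·0.39124 + (5/14)·0.56651 + (1/3)·0.00000 = 0.3234 bits

H(X,Y) = -Σ_{x,y} P(x,y) log₂ P(x,y). Per-cell terms -P(x,y)·log₂P(x,y):
  X=0: 0.12839, 0.51639
  X=1: 0.20916, 0.52368
  X=2: 0.00000, 0.52832
  (cells with P = 0 contribute 0)
Sum of the 6 terms: H(X,Y) = 1.9059 bits

Chain rule check:
  H(X) + H(Y|X) = 1.5825 + 0.3234 = 1.9059 bits
  H(X,Y) = 1.9059 bits
✓ Chain rule verified.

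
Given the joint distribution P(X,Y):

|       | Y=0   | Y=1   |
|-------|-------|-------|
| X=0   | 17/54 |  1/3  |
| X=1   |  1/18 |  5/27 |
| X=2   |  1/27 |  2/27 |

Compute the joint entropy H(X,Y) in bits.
2.1897 bits

H(X,Y) = -Σ_{x,y} P(x,y) log₂ P(x,y). Per-cell terms -P(x,y)·log₂P(x,y):
  X=0: 0.52493, 0.52832
  X=1: 0.23166, 0.45055
  X=2: 0.17611, 0.27814
Sum of the 6 terms: H(X,Y) = 2.1897 bits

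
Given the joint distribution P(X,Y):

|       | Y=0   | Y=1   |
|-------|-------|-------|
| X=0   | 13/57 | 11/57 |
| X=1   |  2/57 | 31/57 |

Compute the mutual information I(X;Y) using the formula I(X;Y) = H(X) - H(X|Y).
0.2216 bits

I(X;Y) = H(X) - H(X|Y)

Marginal of X (row sums):
  P(X=0) = 13/57 + 11/57 = 8/19
  P(X=1) = 2/57 + 31/57 = 11/19
H(X) = -[(8/19)·log₂(8/19) + (11/19)·log₂(11/19)]
  = 0.52544 + 0.45650 = 0.98194 bits

Marginal of Y (column sums):
  P(Y=0) = 13/57 + 2/57 = 5/19
  P(Y=1) = 11/57 + 31/57 = 14/19
H(X|Y) = Σ_y P(y)·H(X|Y=y):
  Y=0: P(Y=0) = 5/19, P(X|Y=0) = (13/15, 2/15) → H(X|Y=0) = 0.56651
  Y=1: P(Y=1) = 14/19, P(X|Y=1) = (11/42, 31/42) → H(X|Y=1) = 0.82961
H(X|Y) = (5/19)·0.56651 + (14/19)·0.82961 = 0.76037 bits

I(X;Y) = H(X) - H(X|Y) = 0.98194 - 0.76037 = 0.2216 bits

Cross-check via I(X;Y) = H(X) + H(Y) - H(X,Y): computing H(Y) from the column sums and H(X,Y) from the 4 cells in the same way gives H(Y) = 0.83147 bits and H(X,Y) = 1.59185 bits, so
I(X;Y) = 0.98194 + 0.83147 - 1.59185 = 0.2216 bits ✓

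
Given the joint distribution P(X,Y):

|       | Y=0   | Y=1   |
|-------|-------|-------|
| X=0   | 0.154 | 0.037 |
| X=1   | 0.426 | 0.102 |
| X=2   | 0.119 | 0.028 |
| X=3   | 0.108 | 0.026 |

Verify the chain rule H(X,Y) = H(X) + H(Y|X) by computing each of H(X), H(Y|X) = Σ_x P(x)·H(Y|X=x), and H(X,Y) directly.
H(X) = 1.7378 bits, H(Y|X) = 0.7077 bits, H(X,Y) = 2.4455 bits

Marginal of X (row sums):
  P(X=0) = 0.154 + 0.037 = 0.191
  P(X=1) = 0.426 + 0.102 = 0.528
  P(X=2) = 0.119 + 0.028 = 0.147
  P(X=3) = 0.108 + 0.026 = 0.134
H(X) = -[0.191·log₂(0.191) + 0.528·log₂(0.528) + 0.147·log₂(0.147) + 0.134·log₂(0.134)]
  = 0.456176 + 0.486494 + 0.406618 + 0.388559 = 1.7378 bits

H(Y|X) = Σ_x P(x)·H(Y|X=x):
  X=0: P(X=0) = 0.191, P(Y|X=0) = (154/191, 37/191) → H(Y|X=0) = 0.709183
  X=1: P(X=1) = 0.528, P(Y|X=1) = (71/88, 17/88) → H(Y|X=1) = 0.708080
  X=2: P(X=2) = 0.147, P(Y|X=2) = (17/21, 4/21) → H(Y|X=2) = 0.702467
  X=3: P(X=3) = 0.134, P(Y|X=3) = (54/67, 13/67) → H(Y|X=3) = 0.709826
H(Y|X) = 0.191·0.709183 + 0.528·0.708080 + 0.147·0.702467 + 0.134·0.709826 = 0.7077 bits

H(X,Y) = -Σ_{x,y} P(x,y) log₂ P(x,y). Per-cell terms -P(x,y)·log₂P(x,y):
  X=0: 0.415646, 0.175984
  X=1: 0.524438, 0.335923
  X=2: 0.365445, 0.144436
  X=3: 0.346777, 0.136899
Sum of the 8 terms: H(X,Y) = 2.4455 bits

Chain rule check:
  H(X) + H(Y|X) = 1.7378 + 0.7077 = 2.4455 bits
  H(X,Y) = 2.4455 bits
✓ Chain rule verified.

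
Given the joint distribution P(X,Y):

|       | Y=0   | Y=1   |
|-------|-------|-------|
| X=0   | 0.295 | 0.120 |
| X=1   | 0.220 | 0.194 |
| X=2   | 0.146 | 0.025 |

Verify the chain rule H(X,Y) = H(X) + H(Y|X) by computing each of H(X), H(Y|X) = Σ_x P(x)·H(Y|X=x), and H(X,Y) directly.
H(X) = 1.4890 bits, H(Y|X) = 0.8755 bits, H(X,Y) = 2.3645 bits

Marginal of X (row sums):
  P(X=0) = 0.295 + 0.120 = 0.415
  P(X=1) = 0.220 + 0.194 = 0.414
  P(X=2) = 0.146 + 0.025 = 0.171
H(X) = -[0.415·log₂(0.415) + 0.414·log₂(0.414) + 0.171·log₂(0.171)]
  = 0.52656 + 0.52673 + 0.43570 = 1.4890 bits

H(Y|X) = Σ_x P(x)·H(Y|X=x):
  X=0: P(X=0) = 0.415, P(Y|X=0) = (59/83, 24/83) → H(Y|X=0) = 0.86763
  X=1: P(X=1) = 0.414, P(Y|X=1) = (110/207, 97/207) → H(Y|X=1) = 0.99715
  X=2: P(X=2) = 0.171, P(Y|X=2) = (146/171, 25/171) → H(Y|X=2) = 0.60025
H(Y|X) = 0.415·0.86763 + 0.414·0.99715 + 0.171·0.60025 = 0.8755 bits

H(X,Y) = -Σ_{x,y} P(x,y) log₂ P(x,y). Per-cell terms -P(x,y)·log₂P(x,y):
  X=0: 0.51956, 0.36707
  X=1: 0.48057, 0.45898
  X=2: 0.40529, 0.13305
Sum of the 6 terms: H(X,Y) = 2.3645 bits

Chain rule check:
  H(X) + H(Y|X) = 1.4890 + 0.8755 = 2.3645 bits
  H(X,Y) = 2.3645 bits
✓ Chain rule verified.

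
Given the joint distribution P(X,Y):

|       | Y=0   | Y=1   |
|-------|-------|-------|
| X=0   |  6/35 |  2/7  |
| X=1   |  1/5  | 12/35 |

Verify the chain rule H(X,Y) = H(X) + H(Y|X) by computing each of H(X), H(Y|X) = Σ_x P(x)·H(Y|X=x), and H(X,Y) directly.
H(X) = 0.9947 bits, H(Y|X) = 0.9517 bits, H(X,Y) = 1.9464 bits

Marginal of X (row sums):
  P(X=0) = 6/35 + 2/7 = 16/35
  P(X=1) = 1/5 + 12/35 = 19/35
H(X) = -[(16/35)·log₂(16/35) + (19/35)·log₂(19/35)]
  = 0.51624 + 0.47845 = 0.9947 bits

H(Y|X) = Σ_x P(x)·H(Y|X=x):
  X=0: P(X=0) = 16/35, P(Y|X=0) = (3/8, 5/8) → H(Y|X=0) = 0.95443
  X=1: P(X=1) = 19/35, P(Y|X=1) = (7/19, 12/19) → H(Y|X=1) = 0.94945
H(Y|X) = (16/35)·0.95443 + (19/35)·0.94945 = 0.9517 bits

H(X,Y) = -Σ_{x,y} P(x,y) log₂ P(x,y). Per-cell terms -P(x,y)·log₂P(x,y):
  X=0: 0.43617, 0.51639
  X=1: 0.46439, 0.52948
Sum of the 4 terms: H(X,Y) = 1.9464 bits

Chain rule check:
  H(X) + H(Y|X) = 0.9947 + 0.9517 = 1.9464 bits
  H(X,Y) = 1.9464 bits
✓ Chain rule verified.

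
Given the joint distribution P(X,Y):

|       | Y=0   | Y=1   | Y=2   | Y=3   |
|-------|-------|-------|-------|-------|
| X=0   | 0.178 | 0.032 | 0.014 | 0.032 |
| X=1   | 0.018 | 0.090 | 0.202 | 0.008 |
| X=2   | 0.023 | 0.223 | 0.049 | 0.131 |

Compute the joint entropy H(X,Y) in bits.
2.9914 bits

H(X,Y) = -Σ_{x,y} P(x,y) log₂ P(x,y). Per-cell terms -P(x,y)·log₂P(x,y):
  X=0: 0.44323, 0.15891, 0.08622, 0.15891
  X=1: 0.10433, 0.31265, 0.46613, 0.05573
  X=2: 0.12517, 0.48277, 0.21320, 0.38414
Sum of the 12 terms: H(X,Y) = 2.9914 bits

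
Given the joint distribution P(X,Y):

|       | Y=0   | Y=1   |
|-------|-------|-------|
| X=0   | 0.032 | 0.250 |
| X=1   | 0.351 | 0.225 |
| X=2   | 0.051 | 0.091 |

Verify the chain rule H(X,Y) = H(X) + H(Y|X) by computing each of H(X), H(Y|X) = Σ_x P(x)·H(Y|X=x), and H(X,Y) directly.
H(X) = 1.3733 bits, H(Y|X) = 0.8336 bits, H(X,Y) = 2.2069 bits

Marginal of X (row sums):
  P(X=0) = 0.032 + 0.250 = 0.282
  P(X=1) = 0.351 + 0.225 = 0.576
  P(X=2) = 0.051 + 0.091 = 0.142
H(X) = -[0.282·log₂(0.282) + 0.576·log₂(0.576) + 0.142·log₂(0.142)]
  = 0.51500 + 0.45841 + 0.39988 = 1.3733 bits

H(Y|X) = Σ_x P(x)·H(Y|X=x):
  X=0: P(X=0) = 0.282, P(Y|X=0) = (16/141, 125/141) → H(Y|X=0) = 0.51031
  X=1: P(X=1) = 0.576, P(Y|X=1) = (39/64, 25/64) → H(Y|X=1) = 0.96520
  X=2: P(X=2) = 0.142, P(Y|X=2) = (51/142, 91/142) → H(Y|X=2) = 0.94198
H(Y|X) = 0.282·0.51031 + 0.576·0.96520 + 0.142·0.94198 = 0.8336 bits

H(X,Y) = -Σ_{x,y} P(x,y) log₂ P(x,y). Per-cell terms -P(x,y)·log₂P(x,y):
  X=0: 0.15891, 0.50000
  X=1: 0.53017, 0.48420
  X=2: 0.21896, 0.31468
Sum of the 6 terms: H(X,Y) = 2.2069 bits

Chain rule check:
  H(X) + H(Y|X) = 1.3733 + 0.8336 = 2.2069 bits
  H(X,Y) = 2.2069 bits
✓ Chain rule verified.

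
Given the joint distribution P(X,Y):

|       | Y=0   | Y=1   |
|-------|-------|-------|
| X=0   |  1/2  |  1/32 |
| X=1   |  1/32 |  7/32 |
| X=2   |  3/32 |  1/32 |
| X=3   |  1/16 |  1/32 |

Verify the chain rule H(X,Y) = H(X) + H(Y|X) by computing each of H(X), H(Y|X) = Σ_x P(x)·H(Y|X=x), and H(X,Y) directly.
H(X) = 1.6799 bits, H(Y|X) = 0.4949 bits, H(X,Y) = 2.1748 bits

Marginal of X (row sums):
  P(X=0) = 1/2 + 1/32 = 17/32
  P(X=1) = 1/32 + 7/32 = 1/4
  P(X=2) = 3/32 + 1/32 = 1/8
  P(X=3) = 1/16 + 1/32 = 3/32
H(X) = -[(17/32)·log₂(17/32) + (1/4)·log₂(1/4) + (1/8)·log₂(1/8) + (3/32)·log₂(3/32)]
  = 0.484785 + 0.500000 + 0.375000 + 0.320160 = 1.6799 bits

H(Y|X) = Σ_x P(x)·H(Y|X=x):
  X=0: P(X=0) = 17/32, P(Y|X=0) = (16/17, 1/17) → H(Y|X=0) = 0.322757
  X=1: P(X=1) = 1/4, P(Y|X=1) = (1/8, 7/8) → H(Y|X=1) = 0.543564
  X=2: P(X=2) = 1/8, P(Y|X=2) = (3/4, 1/4) → H(Y|X=2) = 0.811278
  X=3: P(X=3) = 3/32, P(Y|X=3) = (2/3, 1/3) → H(Y|X=3) = 0.918296
H(Y|X) = (17/32)·0.322757 + (1/4)·0.543564 + (1/8)·0.811278 + (3/32)·0.918296 = 0.4949 bits

H(X,Y) = -Σ_{x,y} P(x,y) log₂ P(x,y). Per-cell terms -P(x,y)·log₂P(x,y):
  X=0: 0.500000, 0.156250
  X=1: 0.156250, 0.479641
  X=2: 0.320160, 0.156250
  X=3: 0.250000, 0.156250
Sum of the 8 terms: H(X,Y) = 2.1748 bits

Chain rule check:
  H(X) + H(Y|X) = 1.6799 + 0.4949 = 2.1748 bits
  H(X,Y) = 2.1748 bits
✓ Chain rule verified.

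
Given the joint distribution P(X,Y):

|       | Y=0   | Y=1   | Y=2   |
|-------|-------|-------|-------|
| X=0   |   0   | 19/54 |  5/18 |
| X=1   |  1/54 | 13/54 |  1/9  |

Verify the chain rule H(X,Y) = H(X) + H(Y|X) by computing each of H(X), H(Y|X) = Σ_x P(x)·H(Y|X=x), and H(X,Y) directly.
H(X) = 0.9510 bits, H(Y|X) = 1.0460 bits, H(X,Y) = 1.9969 bits

Marginal of X (row sums):
  P(X=0) = 0 + 19/54 + 5/18 = 17/27
  P(X=1) = 1/54 + 13/54 + 1/9 = 10/27
H(X) = -[(17/27)·log₂(17/27) + (10/27)·log₂(10/27)]
  = 0.42023 + 0.53073 = 0.9510 bits

H(Y|X) = Σ_x P(x)·H(Y|X=x):
  X=0: P(X=0) = 17/27, P(Y|X=0) = (0, 19/34, 15/34) → H(Y|X=0) = 0.98999
  X=1: P(X=1) = 10/27, P(Y|X=1) = (1/20, 13/20, 3/10) → H(Y|X=1) = 1.14115
H(Y|X) = (17/27)·0.98999 + (10/27)·1.14115 = 1.0460 bits

H(X,Y) = -Σ_{x,y} P(x,y) log₂ P(x,y). Per-cell terms -P(x,y)·log₂P(x,y):
  X=0: 0.00000, 0.53023, 0.51333
  X=1: 0.10657, 0.49459, 0.35221
  (cells with P = 0 contribute 0)
Sum of the 6 terms: H(X,Y) = 1.9969 bits

Chain rule check:
  H(X) + H(Y|X) = 0.9510 + 1.0460 = 1.9970 bits
  H(X,Y) = 1.9969 bits
✓ Chain rule verified (Δ = 0.0001 is 4-dp rounding noise: each of the three values was rounded independently).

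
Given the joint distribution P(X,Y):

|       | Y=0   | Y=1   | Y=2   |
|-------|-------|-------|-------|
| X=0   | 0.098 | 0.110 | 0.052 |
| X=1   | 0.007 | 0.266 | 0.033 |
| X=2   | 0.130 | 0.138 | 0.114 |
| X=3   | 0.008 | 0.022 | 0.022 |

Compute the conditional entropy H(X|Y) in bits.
1.5938 bits

H(X|Y) = H(X,Y) - H(Y)

H(X,Y) = -Σ_{x,y} P(x,y) log₂ P(x,y). Per-cell terms -P(x,y)·log₂P(x,y):
  X=0: 0.32841, 0.35029, 0.22180
  X=1: 0.05011, 0.50819, 0.16241
  X=2: 0.38264, 0.39430, 0.35715
  X=3: 0.05573, 0.12114, 0.12114
Sum of the 12 terms: H(X,Y) = 3.0533 bits

Marginal of Y (column sums):
  P(Y=0) = 0.098 + 0.007 + 0.130 + 0.008 = 0.243
  P(Y=1) = 0.110 + 0.266 + 0.138 + 0.022 = 0.536
  P(Y=2) = 0.052 + 0.033 + 0.114 + 0.022 = 0.221
H(Y) = -[0.243·log₂(0.243) + 0.536·log₂(0.536) + 0.221·log₂(0.221)]
  = 0.49596 + 0.48224 + 0.48131 = 1.4595 bits

H(X|Y) = H(X,Y) - H(Y) = 3.0533 - 1.4595 = 1.5938 bits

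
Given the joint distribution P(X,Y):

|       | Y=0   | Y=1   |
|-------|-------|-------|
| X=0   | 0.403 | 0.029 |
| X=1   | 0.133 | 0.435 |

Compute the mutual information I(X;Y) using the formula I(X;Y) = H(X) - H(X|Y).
0.3969 bits

I(X;Y) = H(X) - H(X|Y)

Marginal of X (row sums):
  P(X=0) = 0.403 + 0.029 = 0.432
  P(X=1) = 0.133 + 0.435 = 0.568
H(X) = -[0.432·log₂(0.432) + 0.568·log₂(0.568)]
  = 0.52311 + 0.46351 = 0.98662 bits

Marginal of Y (column sums):
  P(Y=0) = 0.403 + 0.133 = 0.536
  P(Y=1) = 0.029 + 0.435 = 0.464
H(X|Y) = Σ_y P(y)·H(X|Y=y):
  Y=0: P(Y=0) = 0.536, P(X|Y=0) = (403/536, 133/536) → H(X|Y=0) = 0.80831
  Y=1: P(Y=1) = 0.464, P(X|Y=1) = (1/16, 15/16) → H(X|Y=1) = 0.33729
H(X|Y) = 0.536·0.80831 + 0.464·0.33729 = 0.58976 bits

I(X;Y) = H(X) - H(X|Y) = 0.98662 - 0.58976 = 0.3969 bits

Cross-check via I(X;Y) = H(X) + H(Y) - H(X,Y): computing H(Y) from the column sums and H(X,Y) from the 4 cells in the same way gives H(Y) = 0.99626 bits and H(X,Y) = 1.58601 bits, so
I(X;Y) = 0.98662 + 0.99626 - 1.58601 = 0.3969 bits ✓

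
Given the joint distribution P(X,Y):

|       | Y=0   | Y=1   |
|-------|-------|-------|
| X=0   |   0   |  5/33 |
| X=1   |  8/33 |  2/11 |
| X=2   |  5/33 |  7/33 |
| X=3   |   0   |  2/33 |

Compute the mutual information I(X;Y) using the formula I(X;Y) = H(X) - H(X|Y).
0.1930 bits

I(X;Y) = H(X) - H(X|Y)

Marginal of X (row sums):
  P(X=0) = 0 + 5/33 = 5/33
  P(X=1) = 8/33 + 2/11 = 14/33
  P(X=2) = 5/33 + 7/33 = 4/11
  P(X=3) = 0 + 2/33 = 2/33
H(X) = -[(5/33)·log₂(5/33) + (14/33)·log₂(14/33) + (4/11)·log₂(4/11) + (2/33)·log₂(2/33)]
  = 0.4125 + 0.5248 + 0.5307 + 0.2451 = 1.7131 bits

Marginal of Y (column sums):
  P(Y=0) = 0 + 8/33 + 5/33 + 0 = 13/33
  P(Y=1) = 5/33 + 2/11 + 7/33 + 2/33 = 20/33
H(X|Y) = Σ_y P(y)·H(X|Y=y):
  Y=0: P(Y=0) = 13/33, P(X|Y=0) = (0, 8/13, 5/13, 0) → H(X|Y=0) = 0.9612
  Y=1: P(Y=1) = 20/33, P(X|Y=1) = (1/4, 3/10, 7/20, 1/10) → H(X|Y=1) = 1.8834
H(X|Y) = (13/33)·0.9612 + (20/33)·1.8834 = 1.5201 bits

I(X;Y) = H(X) - H(X|Y) = 1.7131 - 1.5201 = 0.1930 bits

Cross-check via I(X;Y) = H(X) + H(Y) - H(X,Y): computing H(Y) from the column sums and H(X,Y) from the 8 cells in the same way gives H(Y) = 0.9673 bits and H(X,Y) = 2.4874 bits, so
I(X;Y) = 1.7131 + 0.9673 - 2.4874 = 0.1930 bits ✓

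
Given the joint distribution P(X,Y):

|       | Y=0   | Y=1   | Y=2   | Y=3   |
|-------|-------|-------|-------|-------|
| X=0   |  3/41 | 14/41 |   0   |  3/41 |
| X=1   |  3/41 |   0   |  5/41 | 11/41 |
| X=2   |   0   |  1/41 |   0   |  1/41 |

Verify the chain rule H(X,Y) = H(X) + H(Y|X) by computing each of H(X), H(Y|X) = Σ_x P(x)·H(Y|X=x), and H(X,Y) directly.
H(X) = 1.2320 bits, H(Y|X) = 1.2663 bits, H(X,Y) = 2.4983 bits

Marginal of X (row sums):
  P(X=0) = 3/41 + 14/41 + 0 + 3/41 = 20/41
  P(X=1) = 3/41 + 0 + 5/41 + 11/41 = 19/41
  P(X=2) = 0 + 1/41 + 0 + 1/41 = 2/41
H(X) = -[(20/41)·log₂(20/41) + (19/41)·log₂(19/41) + (2/41)·log₂(2/41)]
  = 0.505182 + 0.514216 + 0.212564 = 1.2320 bits

H(Y|X) = Σ_x P(x)·H(Y|X=x):
  X=0: P(X=0) = 20/41, P(Y|X=0) = (3/20, 7/10, 0, 3/20) → H(Y|X=0) = 1.181291
  X=1: P(X=1) = 19/41, P(Y|X=1) = (3/19, 0, 5/19, 11/19) → H(Y|X=1) = 1.383808
  X=2: P(X=2) = 2/41, P(Y|X=2) = (0, 1/2, 0, 1/2) → H(Y|X=2) = 1.000000
H(Y|X) = (20/41)·1.181291 + (19/41)·1.383808 + (2/41)·1.000000 = 1.2663 bits

H(X,Y) = -Σ_{x,y} P(x,y) log₂ P(x,y). Per-cell terms -P(x,y)·log₂P(x,y):
  X=0: 0.276043, 0.529336, 0.000000, 0.276043
  X=1: 0.276043, 0.000000, 0.370198, 0.509252
  X=2: 0.000000, 0.130672, 0.000000, 0.130672
  (cells with P = 0 contribute 0)
Sum of the 12 terms: H(X,Y) = 2.4983 bits

Chain rule check:
  H(X) + H(Y|X) = 1.2320 + 1.2663 = 2.4983 bits
  H(X,Y) = 2.4983 bits
✓ Chain rule verified.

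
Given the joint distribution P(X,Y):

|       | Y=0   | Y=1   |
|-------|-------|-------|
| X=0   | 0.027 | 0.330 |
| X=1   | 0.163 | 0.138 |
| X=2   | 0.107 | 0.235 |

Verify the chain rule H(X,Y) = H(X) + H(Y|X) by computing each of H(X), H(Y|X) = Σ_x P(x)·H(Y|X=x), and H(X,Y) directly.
H(X) = 1.5813 bits, H(Y|X) = 0.7441 bits, H(X,Y) = 2.3254 bits

Marginal of X (row sums):
  P(X=0) = 0.027 + 0.330 = 0.357
  P(X=1) = 0.163 + 0.138 = 0.301
  P(X=2) = 0.107 + 0.235 = 0.342
H(X) = -[0.357·log₂(0.357) + 0.301·log₂(0.301) + 0.342·log₂(0.342)]
  = 0.5305 + 0.5214 + 0.5294 = 1.5813 bits

H(Y|X) = Σ_x P(x)·H(Y|X=x):
  X=0: P(X=0) = 0.357, P(Y|X=0) = (9/119, 110/119) → H(Y|X=0) = 0.3866
  X=1: P(X=1) = 0.301, P(Y|X=1) = (163/301, 138/301) → H(Y|X=1) = 0.9950
  X=2: P(X=2) = 0.342, P(Y|X=2) = (107/342, 235/342) → H(Y|X=2) = 0.8965
H(Y|X) = 0.357·0.3866 + 0.301·0.9950 + 0.342·0.8965 = 0.7441 bits

H(X,Y) = -Σ_{x,y} P(x,y) log₂ P(x,y). Per-cell terms -P(x,y)·log₂P(x,y):
  X=0: 0.1407, 0.5278
  X=1: 0.4266, 0.3943
  X=2: 0.3450, 0.4910
Sum of the 6 terms: H(X,Y) = 2.3254 bits

Chain rule check:
  H(X) + H(Y|X) = 1.5813 + 0.7441 = 2.3254 bits
  H(X,Y) = 2.3254 bits
✓ Chain rule verified.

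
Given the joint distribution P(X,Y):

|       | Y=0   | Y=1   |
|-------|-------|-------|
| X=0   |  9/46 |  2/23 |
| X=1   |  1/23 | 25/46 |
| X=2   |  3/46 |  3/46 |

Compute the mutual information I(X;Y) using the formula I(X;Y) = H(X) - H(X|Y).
0.2808 bits

I(X;Y) = H(X) - H(X|Y)

Marginal of X (row sums):
  P(X=0) = 9/46 + 2/23 = 13/46
  P(X=1) = 1/23 + 25/46 = 27/46
  P(X=2) = 3/46 + 3/46 = 3/23
H(X) = -[(13/46)·log₂(13/46) + (27/46)·log₂(27/46) + (3/23)·log₂(3/23)]
  = 0.5152 + 0.4512 + 0.3833 = 1.3497 bits

Marginal of Y (column sums):
  P(Y=0) = 9/46 + 1/23 + 3/46 = 7/23
  P(Y=1) = 2/23 + 25/46 + 3/46 = 16/23
H(X|Y) = Σ_y P(y)·H(X|Y=y):
  Y=0: P(Y=0) = 7/23, P(X|Y=0) = (9/14, 1/7, 3/14) → H(X|Y=0) = 1.2871
  Y=1: P(Y=1) = 16/23, P(X|Y=1) = (1/8, 25/32, 3/32) → H(X|Y=1) = 0.9734
H(X|Y) = (7/23)·1.2871 + (16/23)·0.9734 = 1.0689 bits

I(X;Y) = H(X) - H(X|Y) = 1.3497 - 1.0689 = 0.2808 bits

Cross-check via I(X;Y) = H(X) + H(Y) - H(X,Y): computing H(Y) from the column sums and H(X,Y) from the 6 cells in the same way gives H(Y) = 0.8865 bits and H(X,Y) = 1.9554 bits, so
I(X;Y) = 1.3497 + 0.8865 - 1.9554 = 0.2808 bits ✓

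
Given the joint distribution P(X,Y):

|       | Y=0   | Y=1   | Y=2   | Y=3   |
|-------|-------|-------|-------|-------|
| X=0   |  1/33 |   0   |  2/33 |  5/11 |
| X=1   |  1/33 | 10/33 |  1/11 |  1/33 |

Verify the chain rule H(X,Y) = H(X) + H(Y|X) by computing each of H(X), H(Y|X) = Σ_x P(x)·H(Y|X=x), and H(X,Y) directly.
H(X) = 0.9940 bits, H(Y|X) = 1.0632 bits, H(X,Y) = 2.0572 bits

Marginal of X (row sums):
  P(X=0) = 1/33 + 0 + 2/33 + 5/11 = 6/11
  P(X=1) = 1/33 + 10/33 + 1/11 + 1/33 = 5/11
H(X) = -[(6/11)·log₂(6/11) + (5/11)·log₂(5/11)]
  = 0.47698 + 0.51705 = 0.9940 bits

H(Y|X) = Σ_x P(x)·H(Y|X=x):
  X=0: P(X=0) = 6/11, P(Y|X=0) = (1/18, 0, 1/9, 5/6) → H(Y|X=0) = 0.80307
  X=1: P(X=1) = 5/11, P(Y|X=1) = (1/15, 2/3, 1/5, 1/15) → H(Y|X=1) = 1.37528
H(Y|X) = (6/11)·0.80307 + (5/11)·1.37528 = 1.0632 bits

H(X,Y) = -Σ_{x,y} P(x,y) log₂ P(x,y). Per-cell terms -P(x,y)·log₂P(x,y):
  X=0: 0.15286, 0.00000, 0.24511, 0.51705
  X=1: 0.15286, 0.52196, 0.31449, 0.15286
  (cells with P = 0 contribute 0)
Sum of the 8 terms: H(X,Y) = 2.0572 bits

Chain rule check:
  H(X) + H(Y|X) = 0.9940 + 1.0632 = 2.0572 bits
  H(X,Y) = 2.0572 bits
✓ Chain rule verified.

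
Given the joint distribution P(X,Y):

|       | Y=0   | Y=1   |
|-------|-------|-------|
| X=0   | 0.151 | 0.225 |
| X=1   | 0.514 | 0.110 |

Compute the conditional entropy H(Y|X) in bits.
0.7847 bits

H(Y|X) = H(X,Y) - H(X)

H(X,Y) = -Σ_{x,y} P(x,y) log₂ P(x,y). Per-cell terms -P(x,y)·log₂P(x,y):
  X=0: 0.41183, 0.48420
  X=1: 0.49352, 0.35029
Sum of the 4 terms: H(X,Y) = 1.73984 bits

Marginal of X (row sums):
  P(X=0) = 0.151 + 0.225 = 0.376
  P(X=1) = 0.514 + 0.110 = 0.624
H(X) = -[0.376·log₂(0.376) + 0.624·log₂(0.624)]
  = 0.53061 + 0.42456 = 0.95517 bits

H(Y|X) = H(X,Y) - H(X) = 1.73984 - 0.95517 = 0.7847 bits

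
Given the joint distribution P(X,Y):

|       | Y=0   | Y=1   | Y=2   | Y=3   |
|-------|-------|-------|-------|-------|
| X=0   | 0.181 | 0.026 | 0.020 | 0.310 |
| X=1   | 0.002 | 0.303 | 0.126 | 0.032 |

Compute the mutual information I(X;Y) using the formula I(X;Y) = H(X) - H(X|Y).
0.6115 bits

I(X;Y) = H(X) - H(X|Y)

Marginal of X (row sums):
  P(X=0) = 0.181 + 0.026 + 0.020 + 0.310 = 0.537
  P(X=1) = 0.002 + 0.303 + 0.126 + 0.032 = 0.463
H(X) = -[0.537·log₂(0.537) + 0.463·log₂(0.463)]
  = 0.48169 + 0.51435 = 0.9960 bits

Marginal of Y (column sums):
  P(Y=0) = 0.181 + 0.002 = 0.183
  P(Y=1) = 0.026 + 0.303 = 0.329
  P(Y=2) = 0.020 + 0.126 = 0.146
  P(Y=3) = 0.310 + 0.032 = 0.342
H(X|Y) = Σ_y P(y)·H(X|Y=y):
  Y=0: P(Y=0) = 0.183, P(X|Y=0) = (181/183, 2/183) → H(X|Y=0) = 0.08689
  Y=1: P(Y=1) = 0.329, P(X|Y=1) = (26/329, 303/329) → H(X|Y=1) = 0.39874
  Y=2: P(Y=2) = 0.146, P(X|Y=2) = (10/73, 63/73) → H(X|Y=2) = 0.57629
  Y=3: P(Y=3) = 0.342, P(X|Y=3) = (155/171, 16/171) → H(X|Y=3) = 0.44827
H(X|Y) = 0.183·0.08689 + 0.329·0.39874 + 0.146·0.57629 + 0.342·0.44827 = 0.3845 bits

I(X;Y) = H(X) - H(X|Y) = 0.9960 - 0.3845 = 0.6115 bits

Cross-check via I(X;Y) = H(X) + H(Y) - H(X,Y): computing H(Y) from the column sums and H(X,Y) from the 8 cells in the same way gives H(Y) = 1.9107 bits and H(X,Y) = 2.2952 bits, so
I(X;Y) = 0.9960 + 1.9107 - 2.2952 = 0.6115 bits ✓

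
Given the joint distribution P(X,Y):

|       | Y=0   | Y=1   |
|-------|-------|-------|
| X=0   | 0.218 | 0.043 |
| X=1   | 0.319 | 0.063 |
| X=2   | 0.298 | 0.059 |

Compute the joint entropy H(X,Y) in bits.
2.2128 bits

H(X,Y) = -Σ_{x,y} P(x,y) log₂ P(x,y). Per-cell terms -P(x,y)·log₂P(x,y):
  X=0: 0.4791, 0.1952
  X=1: 0.5258, 0.2513
  X=2: 0.5205, 0.2409
Sum of the 6 terms: H(X,Y) = 2.2128 bits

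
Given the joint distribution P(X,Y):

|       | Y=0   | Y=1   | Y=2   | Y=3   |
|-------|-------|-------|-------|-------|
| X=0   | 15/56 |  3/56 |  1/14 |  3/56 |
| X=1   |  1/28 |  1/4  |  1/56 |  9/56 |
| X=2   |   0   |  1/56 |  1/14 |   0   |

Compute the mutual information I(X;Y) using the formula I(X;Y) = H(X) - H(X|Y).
0.4847 bits

I(X;Y) = H(X) - H(X|Y)

Marginal of X (row sums):
  P(X=0) = 15/56 + 3/56 + 1/14 + 3/56 = 25/56
  P(X=1) = 1/28 + 1/4 + 1/56 + 9/56 = 13/28
  P(X=2) = 0 + 1/56 + 1/14 + 0 = 5/56
H(X) = -[(25/56)·log₂(25/56) + (13/28)·log₂(13/28) + (5/56)·log₂(5/56)]
  = 0.5194 + 0.5139 + 0.3112 = 1.3445 bits

Marginal of Y (column sums):
  P(Y=0) = 15/56 + 1/28 + 0 = 17/56
  P(Y=1) = 3/56 + 1/4 + 1/56 = 9/28
  P(Y=2) = 1/14 + 1/56 + 1/14 = 9/56
  P(Y=3) = 3/56 + 9/56 + 0 = 3/14
H(X|Y) = Σ_y P(y)·H(X|Y=y):
  Y=0: P(Y=0) = 17/56, P(X|Y=0) = (15/17, 2/17, 0) → H(X|Y=0) = 0.5226
  Y=1: P(Y=1) = 9/28, P(X|Y=1) = (1/6, 7/9, 1/18) → H(X|Y=1) = 0.9445
  Y=2: P(Y=2) = 9/56, P(X|Y=2) = (4/9, 1/9, 4/9) → H(X|Y=2) = 1.3921
  Y=3: P(Y=3) = 3/14, P(X|Y=3) = (1/4, 3/4, 0) → H(X|Y=3) = 0.8113
H(X|Y) = (17/56)·0.5226 + (9/28)·0.9445 + (9/56)·1.3921 + (3/14)·0.8113 = 0.8598 bits

I(X;Y) = H(X) - H(X|Y) = 1.3445 - 0.8598 = 0.4847 bits

Cross-check via I(X;Y) = H(X) + H(Y) - H(X,Y): computing H(Y) from the column sums and H(X,Y) from the 12 cells in the same way gives H(Y) = 1.9485 bits and H(X,Y) = 2.8083 bits, so
I(X;Y) = 1.3445 + 1.9485 - 2.8083 = 0.4847 bits ✓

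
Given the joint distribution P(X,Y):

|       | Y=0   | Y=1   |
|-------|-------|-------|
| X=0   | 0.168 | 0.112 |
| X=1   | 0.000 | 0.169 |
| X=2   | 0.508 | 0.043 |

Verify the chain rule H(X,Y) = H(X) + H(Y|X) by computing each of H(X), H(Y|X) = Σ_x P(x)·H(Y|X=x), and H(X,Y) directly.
H(X) = 1.4215 bits, H(Y|X) = 0.4896 bits, H(X,Y) = 1.9111 bits

Marginal of X (row sums):
  P(X=0) = 0.168 + 0.112 = 0.280
  P(X=1) = 0.000 + 0.169 = 0.169
  P(X=2) = 0.508 + 0.043 = 0.551
H(X) = -[0.280·log₂(0.280) + 0.169·log₂(0.169) + 0.551·log₂(0.551)]
  = 0.5142 + 0.4335 + 0.4738 = 1.4215 bits

H(Y|X) = Σ_x P(x)·H(Y|X=x):
  X=0: P(X=0) = 0.280, P(Y|X=0) = (3/5, 2/5) → H(Y|X=0) = 0.9710
  X=1: P(X=1) = 0.169, P(Y|X=1) = (0, 1) → H(Y|X=1) = 0.0000
  X=2: P(X=2) = 0.551, P(Y|X=2) = (508/551, 43/551) → H(Y|X=2) = 0.3952
H(Y|X) = 0.280·0.9710 + 0.169·0.0000 + 0.551·0.3952 = 0.4896 bits

H(X,Y) = -Σ_{x,y} P(x,y) log₂ P(x,y). Per-cell terms -P(x,y)·log₂P(x,y):
  X=0: 0.4323, 0.3537
  X=1: 0.0000, 0.4335
  X=2: 0.4964, 0.1952
  (cells with P = 0 contribute 0)
Sum of the 6 terms: H(X,Y) = 1.9111 bits

Chain rule check:
  H(X) + H(Y|X) = 1.4215 + 0.4896 = 1.9111 bits
  H(X,Y) = 1.9111 bits
✓ Chain rule verified.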